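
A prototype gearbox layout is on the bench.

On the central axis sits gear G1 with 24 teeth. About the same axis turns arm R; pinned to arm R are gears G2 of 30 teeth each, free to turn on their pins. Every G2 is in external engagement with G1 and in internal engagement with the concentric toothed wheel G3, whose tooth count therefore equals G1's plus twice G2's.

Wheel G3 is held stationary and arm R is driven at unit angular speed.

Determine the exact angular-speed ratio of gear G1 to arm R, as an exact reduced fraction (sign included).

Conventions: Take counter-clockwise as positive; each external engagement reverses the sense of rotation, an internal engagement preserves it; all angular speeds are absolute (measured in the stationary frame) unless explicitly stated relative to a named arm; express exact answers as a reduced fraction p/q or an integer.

9/2

topology: planetary set — G1 24T / G2 30T / G3 84T, arm = carrier (Willis)
ring teeth: 24 + 2·30 = 84
24(ω_sun−ω_arm) = −84(ω_ring−ω_arm),  ω_ring = 0, ω_arm = 1
ω_sun = 1 − (84/24)(0−1) = 9/2
ω_out/ω_in = 9/2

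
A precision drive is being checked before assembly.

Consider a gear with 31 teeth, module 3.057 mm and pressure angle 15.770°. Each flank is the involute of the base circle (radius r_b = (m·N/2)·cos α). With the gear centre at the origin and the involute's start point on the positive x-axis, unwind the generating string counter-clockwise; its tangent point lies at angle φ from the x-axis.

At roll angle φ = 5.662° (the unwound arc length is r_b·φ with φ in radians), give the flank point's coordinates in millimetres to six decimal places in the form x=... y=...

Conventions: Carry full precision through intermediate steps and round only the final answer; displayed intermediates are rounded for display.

x=45.822115 y=0.014654

class = single-mesh tooth geometry [base-circle involute, m = 3.057, 31T]
pitch radius r_p = m·N/2 = 3.057·31/2 = 47.383500
base radius r_b = r_p·cos α = 47.383500·cos 15.770° = 45.600005
roll angle φ = 5.662° = 0.09882054 rad
x = r_b·(cos φ + φ·sin φ) = 45.822115
y = r_b·(sin φ − φ·cos φ) = 0.014654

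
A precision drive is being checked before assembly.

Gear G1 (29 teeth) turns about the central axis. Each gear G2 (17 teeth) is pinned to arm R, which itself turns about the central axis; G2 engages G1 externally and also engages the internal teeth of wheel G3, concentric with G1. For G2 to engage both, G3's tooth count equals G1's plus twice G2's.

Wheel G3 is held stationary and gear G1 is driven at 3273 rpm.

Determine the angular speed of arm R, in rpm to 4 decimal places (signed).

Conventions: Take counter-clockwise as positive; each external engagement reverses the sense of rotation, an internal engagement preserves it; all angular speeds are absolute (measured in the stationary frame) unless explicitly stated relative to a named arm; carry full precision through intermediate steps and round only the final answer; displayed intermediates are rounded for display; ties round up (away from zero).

+1031.7065 rpm

recognized (axles ride arm R): planetary set, 29/17/63 teeth
normalise by the input: solve with ω_sun = 1, then scale by 3273 rpm
ring teeth: 29 + 2·17 = 63
29(ω_sun−ω_arm) = −63(ω_ring−ω_arm),  ω_ring = 0, ω_sun = 1
29(1−ω_arm) = −63(0−ω_arm)  ⇒  92·ω_arm = 29  ⇒  ω_arm = 29/92
scale: ω_arm = 29/92 × 3273 rpm = +1031.7065 rpm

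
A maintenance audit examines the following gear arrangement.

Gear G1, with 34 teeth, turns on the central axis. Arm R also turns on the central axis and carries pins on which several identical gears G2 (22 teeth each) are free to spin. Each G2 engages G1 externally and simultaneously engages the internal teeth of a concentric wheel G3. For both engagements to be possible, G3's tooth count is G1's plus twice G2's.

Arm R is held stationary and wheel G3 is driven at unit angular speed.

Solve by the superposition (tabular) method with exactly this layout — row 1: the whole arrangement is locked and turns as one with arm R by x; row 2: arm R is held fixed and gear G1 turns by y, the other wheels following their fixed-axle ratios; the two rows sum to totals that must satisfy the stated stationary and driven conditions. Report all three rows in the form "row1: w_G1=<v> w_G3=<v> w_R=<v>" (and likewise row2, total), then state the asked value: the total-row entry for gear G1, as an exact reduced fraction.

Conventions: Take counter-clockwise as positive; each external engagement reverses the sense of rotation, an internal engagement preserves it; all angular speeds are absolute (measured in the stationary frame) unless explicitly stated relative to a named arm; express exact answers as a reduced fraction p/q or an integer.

row1: w_G1=0 w_G3=0 w_R=0
row2: w_G1=-39/17 w_G3=1 w_R=0
total: w_G1=-39/17 w_G3=1 w_R=0
asked value: -39/17

recognized (axles ride arm R): planetary set, 34/22/78 teeth
superposition row 1 [locked train]: every member turns x
superposition row 2 [arm held]: sun y, ring −(34/78)·y, arm 0
boundary: total ω_arm = x = 0 and total ω_ring = x − (34/78)·y = 1  ⇒  y = -39/17, x = 0
row 2 ring = −(34/78)·(-39/17) = 1
totals (row 1 + row 2): sun 0 + (-39/17) = -39/17, ring 0 + 1 = 1, arm 0 + 0 = 0
asked cell (total, sun) = -39/17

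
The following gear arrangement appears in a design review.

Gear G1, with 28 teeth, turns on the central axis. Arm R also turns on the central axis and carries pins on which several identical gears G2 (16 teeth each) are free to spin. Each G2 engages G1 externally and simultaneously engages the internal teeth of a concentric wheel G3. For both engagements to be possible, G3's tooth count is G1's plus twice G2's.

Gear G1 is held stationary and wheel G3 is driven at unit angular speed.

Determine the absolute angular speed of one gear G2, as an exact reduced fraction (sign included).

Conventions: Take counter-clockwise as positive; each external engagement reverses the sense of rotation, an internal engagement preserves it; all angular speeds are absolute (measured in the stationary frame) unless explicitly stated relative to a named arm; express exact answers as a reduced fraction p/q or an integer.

15/8

topology: planetary set — G1 28T / G2 16T / G3 60T, arm = carrier (Willis)
ring teeth: 28 + 2·16 = 60
28(ω_sun−ω_arm) = −60(ω_ring−ω_arm),  ω_sun = 0, ω_ring = 1
28(0−ω_arm) = −60(1−ω_arm)  ⇒  88·ω_arm = 60  ⇒  ω_arm = 15/22
sun–planet mesh: 28·(0−15/22) = −16·(ω_p−ω_arm)  ⇒  ω_p−ω_arm = 105/88
ω_p = 15/22 + 105/88 = 15/8
exact speed ratio = 15/8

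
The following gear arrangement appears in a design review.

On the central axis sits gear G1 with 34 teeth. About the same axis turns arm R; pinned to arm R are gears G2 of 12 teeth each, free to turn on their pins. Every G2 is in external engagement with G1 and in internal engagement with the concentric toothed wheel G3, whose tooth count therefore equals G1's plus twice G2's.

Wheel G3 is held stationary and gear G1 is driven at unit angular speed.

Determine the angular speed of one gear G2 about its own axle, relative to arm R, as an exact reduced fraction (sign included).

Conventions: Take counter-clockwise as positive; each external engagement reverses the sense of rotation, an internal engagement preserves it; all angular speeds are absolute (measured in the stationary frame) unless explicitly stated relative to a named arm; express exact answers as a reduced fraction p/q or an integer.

topology: planetary set — G1 34T / G2 12T / G3 58T, arm = carrier (Willis)
ring teeth: 34 + 2·12 = 58
34(ω_sun−ω_arm) = −58(ω_ring−ω_arm),  ω_ring = 0, ω_sun = 1
34(1−ω_arm) = −58(0−ω_arm)  ⇒  92·ω_arm = 34  ⇒  ω_arm = 17/46
sun–planet mesh: 34·(1−17/46) = −12·(ω_p−ω_arm)  ⇒  ω_p−ω_arm = -493/276
exact speed ratio = -493/276

-493/276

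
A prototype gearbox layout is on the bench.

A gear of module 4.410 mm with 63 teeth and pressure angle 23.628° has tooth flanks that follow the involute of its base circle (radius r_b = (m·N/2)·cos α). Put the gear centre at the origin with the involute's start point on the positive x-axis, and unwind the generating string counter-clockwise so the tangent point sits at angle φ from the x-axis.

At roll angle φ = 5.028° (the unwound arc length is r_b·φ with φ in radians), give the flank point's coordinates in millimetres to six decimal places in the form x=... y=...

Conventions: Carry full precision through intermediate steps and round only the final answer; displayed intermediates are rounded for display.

x=127.758440 y=0.028647

recognized (one wheel, involute flank): single-mesh tooth geometry, m = 4.410, N = 63
pitch radius r_p = m·N/2 = 4.410·63/2 = 138.915000
base radius r_b = r_p·cos α = 138.915000·cos 23.628° = 127.269335
roll angle φ = 5.028° = 0.08775515 rad
x = r_b·(cos φ + φ·sin φ) = 127.758440
y = r_b·(sin φ − φ·cos φ) = 0.028647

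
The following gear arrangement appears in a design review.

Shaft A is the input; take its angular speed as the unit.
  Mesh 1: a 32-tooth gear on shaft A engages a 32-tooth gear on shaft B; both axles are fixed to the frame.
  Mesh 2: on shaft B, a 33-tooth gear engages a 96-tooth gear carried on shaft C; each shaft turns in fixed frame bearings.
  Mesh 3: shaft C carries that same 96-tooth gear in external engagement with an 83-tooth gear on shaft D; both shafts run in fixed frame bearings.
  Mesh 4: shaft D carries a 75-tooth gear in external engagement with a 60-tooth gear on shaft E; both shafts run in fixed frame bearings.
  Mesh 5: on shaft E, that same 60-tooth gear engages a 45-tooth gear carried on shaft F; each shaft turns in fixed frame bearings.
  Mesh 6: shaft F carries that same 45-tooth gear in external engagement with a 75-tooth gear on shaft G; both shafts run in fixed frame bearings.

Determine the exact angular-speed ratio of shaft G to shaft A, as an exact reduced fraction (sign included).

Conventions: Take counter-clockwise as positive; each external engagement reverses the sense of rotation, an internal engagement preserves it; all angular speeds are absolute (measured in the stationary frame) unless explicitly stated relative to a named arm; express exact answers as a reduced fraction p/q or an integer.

33/83

class = fixed-axis compound train [6 meshes; 6 ratios multiply, 6 sense flips]
mesh 1 [32T→32T]: running ratio 1, sense −
mesh 2 [33T→96T]: running ratio 11/32, sense +
mesh 3 [96T→83T]: running ratio 33/83, sense −
mesh 4 [75T→60T]: running ratio 165/332, sense +
mesh 5 [60T→45T]: running ratio 55/83, sense −
mesh 6 [45T→75T]: running ratio 33/83, sense +
ω_out/ω_in = 33/83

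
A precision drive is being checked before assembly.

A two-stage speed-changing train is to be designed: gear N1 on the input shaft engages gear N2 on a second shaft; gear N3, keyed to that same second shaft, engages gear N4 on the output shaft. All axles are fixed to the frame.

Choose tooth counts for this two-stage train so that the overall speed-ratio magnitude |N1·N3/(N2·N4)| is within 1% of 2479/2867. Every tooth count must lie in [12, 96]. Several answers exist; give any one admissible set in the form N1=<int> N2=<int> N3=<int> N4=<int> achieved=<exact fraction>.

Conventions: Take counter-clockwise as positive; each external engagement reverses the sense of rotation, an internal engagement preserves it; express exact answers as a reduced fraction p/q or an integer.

N1=37 N2=47 N3=67 N4=61 achieved=2479/2867

2-stage fixed-axis compound train for ratio 2479/2867
target = 2479/2867 in lowest terms: an exact hit needs N1·N3 = k·2479 and N2·N4 = k·2867 for one integer k, every count in [12, 96]; additionally prefer no 1:1 stage (N1 ≠ N2, N3 ≠ N4)
k = 1: N1·N3 = 2479 = 37·67, N2·N4 = 2867 = 47·61
achieved = 37·67/(47·61) = 2479/2867; |achieved − target| = 0 ≤ 2479/286700 ✓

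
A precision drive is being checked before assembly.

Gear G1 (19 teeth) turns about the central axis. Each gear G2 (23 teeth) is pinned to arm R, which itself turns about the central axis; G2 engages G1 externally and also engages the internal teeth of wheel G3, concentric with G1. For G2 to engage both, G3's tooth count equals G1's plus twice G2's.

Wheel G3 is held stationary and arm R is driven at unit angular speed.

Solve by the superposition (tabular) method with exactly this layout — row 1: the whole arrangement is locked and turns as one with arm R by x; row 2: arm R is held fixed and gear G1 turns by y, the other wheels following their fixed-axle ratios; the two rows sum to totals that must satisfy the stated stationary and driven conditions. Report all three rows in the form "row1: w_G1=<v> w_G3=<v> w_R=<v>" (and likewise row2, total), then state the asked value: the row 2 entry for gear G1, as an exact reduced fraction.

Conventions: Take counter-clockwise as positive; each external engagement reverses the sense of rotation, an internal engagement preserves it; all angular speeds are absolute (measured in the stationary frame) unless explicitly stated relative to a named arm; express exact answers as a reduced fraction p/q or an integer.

row1: w_G1=1 w_G3=1 w_R=1
row2: w_G1=65/19 w_G3=-1 w_R=0
total: w_G1=84/19 w_G3=0 w_R=1
asked value: 65/19

planetary set (19T centre, 23T on arm, 65T internal) — Willis relation
superposition row 1 [locked train]: every member turns x
superposition row 2 [arm held]: sun y, ring −(19/65)·y, arm 0
boundary: total ω_ring = x − (19/65)·y = 0 and total ω_arm = x = 1  ⇒  y = 65/19, x = 1
row 2 ring = −(19/65)·65/19 = -1
totals (row 1 + row 2): sun 1 + 65/19 = 84/19, ring 1 + (-1) = 0, arm 1 + 0 = 1
asked cell (row2, sun) = 65/19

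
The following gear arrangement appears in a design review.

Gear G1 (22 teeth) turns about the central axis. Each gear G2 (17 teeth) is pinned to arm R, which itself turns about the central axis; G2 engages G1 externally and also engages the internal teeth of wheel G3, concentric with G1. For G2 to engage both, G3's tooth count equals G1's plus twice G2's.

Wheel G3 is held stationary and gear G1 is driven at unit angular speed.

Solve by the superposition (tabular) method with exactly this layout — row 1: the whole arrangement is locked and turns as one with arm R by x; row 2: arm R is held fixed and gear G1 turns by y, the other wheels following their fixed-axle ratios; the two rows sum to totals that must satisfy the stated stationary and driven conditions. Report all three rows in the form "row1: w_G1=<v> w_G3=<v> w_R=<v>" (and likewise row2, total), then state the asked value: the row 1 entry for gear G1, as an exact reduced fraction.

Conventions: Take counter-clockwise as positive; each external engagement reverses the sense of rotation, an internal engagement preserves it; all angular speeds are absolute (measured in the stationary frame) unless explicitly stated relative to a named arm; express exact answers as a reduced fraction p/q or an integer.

row1: w_G1=11/39 w_G3=11/39 w_R=11/39
row2: w_G1=28/39 w_G3=-11/39 w_R=0
total: w_G1=1 w_G3=0 w_R=11/39
asked value: 11/39

planetary set (22T centre, 17T on arm, 56T internal) — Willis relation
row 1 (train locked, turned with arm): all members turn x
row 2: sun turns y, ring = −(22/56)·y, arm 0
boundary: total ω_ring = x − (22/56)·y = 0 and total ω_sun = x + y = 1  ⇒  y = 28/39, x = 11/39
row 2 ring = −(22/56)·28/39 = -11/39
totals (row 1 + row 2): sun 11/39 + 28/39 = 1, ring 11/39 + (-11/39) = 0, arm 11/39 + 0 = 11/39
asked cell (row1, sun) = 11/39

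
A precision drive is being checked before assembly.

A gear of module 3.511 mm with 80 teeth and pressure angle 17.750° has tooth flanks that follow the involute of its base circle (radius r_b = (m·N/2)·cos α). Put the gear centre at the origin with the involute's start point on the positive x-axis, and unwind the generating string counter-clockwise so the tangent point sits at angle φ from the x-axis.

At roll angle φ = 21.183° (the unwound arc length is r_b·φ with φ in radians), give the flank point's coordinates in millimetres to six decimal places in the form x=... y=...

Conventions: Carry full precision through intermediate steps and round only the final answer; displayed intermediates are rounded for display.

x=142.585754 y=2.222458

single-mesh involute tooth geometry (80T wheel at module 3.511)
pitch radius r_p = m·N/2 = 3.511·80/2 = 140.440000
base radius r_b = r_p·cos α = 140.440000·cos 17.750° = 133.754466
roll angle φ = 21.183° = 0.36971310 rad
x = r_b·(cos φ + φ·sin φ) = 142.585754
y = r_b·(sin φ − φ·cos φ) = 2.222458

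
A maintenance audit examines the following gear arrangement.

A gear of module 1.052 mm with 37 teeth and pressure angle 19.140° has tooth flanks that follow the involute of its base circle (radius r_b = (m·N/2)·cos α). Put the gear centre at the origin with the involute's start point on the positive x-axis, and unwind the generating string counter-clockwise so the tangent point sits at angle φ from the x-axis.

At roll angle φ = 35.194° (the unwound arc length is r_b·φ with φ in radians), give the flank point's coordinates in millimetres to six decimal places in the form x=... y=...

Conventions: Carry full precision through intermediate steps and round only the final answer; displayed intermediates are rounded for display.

single-mesh involute tooth geometry (37T wheel at module 1.052)
pitch radius r_p = m·N/2 = 1.052·37/2 = 19.462000
base radius r_b = r_p·cos α = 19.462000·cos 19.140° = 18.386145
roll angle φ = 35.194° = 0.61425118 rad
x = r_b·(cos φ + φ·sin φ) = 21.534348
y = r_b·(sin φ − φ·cos φ) = 1.367515

x=21.534348 y=1.367515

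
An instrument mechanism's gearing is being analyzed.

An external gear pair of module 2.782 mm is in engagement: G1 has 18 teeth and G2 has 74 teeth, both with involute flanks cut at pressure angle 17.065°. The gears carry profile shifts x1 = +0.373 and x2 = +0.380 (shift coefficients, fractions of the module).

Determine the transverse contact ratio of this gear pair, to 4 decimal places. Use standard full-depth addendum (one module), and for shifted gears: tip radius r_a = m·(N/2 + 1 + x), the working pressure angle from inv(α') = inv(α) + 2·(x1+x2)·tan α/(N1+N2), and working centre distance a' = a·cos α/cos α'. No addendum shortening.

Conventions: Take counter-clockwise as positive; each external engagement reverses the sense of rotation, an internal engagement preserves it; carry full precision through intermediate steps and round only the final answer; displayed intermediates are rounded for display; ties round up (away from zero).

single-mesh involute tooth geometry (18T engaging 74T at module 2.782)
base radii: r_b1 = 23.935638, r_b2 = 98.402069
tip radii: r_a1 = 28.857686, r_a2 = 106.773160
inv(α') = inv(17.065°) + 2·(+0.373+0.380)·tan α/(18+74) = 0.01415617  ⇒  α' = 19.67054°
a' = a·cos α / cos α' = 127.9720·cos 17.065°/cos 19.67054° = 129.919314
action lengths: √(r_a1²−r_b1²) = 16.119903, √(r_a2²−r_b2²) = 41.443221
base pitch p_b = π·m·cos α = 8.355114
CR = (16.119903 + 41.443221 − 129.919314·sin 19.67054°)/8.355114 = 1.655373
contact ratio ≈ 1.6554

1.6554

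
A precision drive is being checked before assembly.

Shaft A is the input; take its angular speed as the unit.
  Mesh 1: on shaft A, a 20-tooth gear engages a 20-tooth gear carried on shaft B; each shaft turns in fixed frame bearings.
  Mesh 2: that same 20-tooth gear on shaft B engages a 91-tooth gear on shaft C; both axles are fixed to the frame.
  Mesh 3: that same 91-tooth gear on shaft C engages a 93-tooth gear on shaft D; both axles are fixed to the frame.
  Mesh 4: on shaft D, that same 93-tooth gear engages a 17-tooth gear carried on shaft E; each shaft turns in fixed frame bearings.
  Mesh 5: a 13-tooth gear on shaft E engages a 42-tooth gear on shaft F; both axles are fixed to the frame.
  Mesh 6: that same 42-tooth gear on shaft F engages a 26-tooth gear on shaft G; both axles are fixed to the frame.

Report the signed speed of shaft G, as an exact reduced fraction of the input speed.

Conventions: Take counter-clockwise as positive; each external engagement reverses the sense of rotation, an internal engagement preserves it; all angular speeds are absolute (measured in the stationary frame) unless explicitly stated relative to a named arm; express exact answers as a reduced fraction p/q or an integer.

10/17

6-mesh fixed-axis compound train (all bearings frame-fixed)
mesh 1 [20T→20T]: |ω|/ω_in = 1×20/20 = 1, sense flips to −
mesh 2 [20T→91T]: |ω|/ω_in = 1×20/91 = 20/91, sense flips to +
mesh 3 [91T→93T]: |ω|/ω_in = (20/91)×91/93 = 20/93, sense flips to −
mesh 4 [93T→17T]: |ω|/ω_in = (20/93)×93/17 = 20/17, sense flips to +
mesh 5 [13T→42T]: |ω|/ω_in = (20/17)×13/42 = 130/357, sense flips to −
mesh 6 [42T→26T]: |ω|/ω_in = (130/357)×42/26 = 10/17, sense flips to +
signed output speed (× input speed) = 10/17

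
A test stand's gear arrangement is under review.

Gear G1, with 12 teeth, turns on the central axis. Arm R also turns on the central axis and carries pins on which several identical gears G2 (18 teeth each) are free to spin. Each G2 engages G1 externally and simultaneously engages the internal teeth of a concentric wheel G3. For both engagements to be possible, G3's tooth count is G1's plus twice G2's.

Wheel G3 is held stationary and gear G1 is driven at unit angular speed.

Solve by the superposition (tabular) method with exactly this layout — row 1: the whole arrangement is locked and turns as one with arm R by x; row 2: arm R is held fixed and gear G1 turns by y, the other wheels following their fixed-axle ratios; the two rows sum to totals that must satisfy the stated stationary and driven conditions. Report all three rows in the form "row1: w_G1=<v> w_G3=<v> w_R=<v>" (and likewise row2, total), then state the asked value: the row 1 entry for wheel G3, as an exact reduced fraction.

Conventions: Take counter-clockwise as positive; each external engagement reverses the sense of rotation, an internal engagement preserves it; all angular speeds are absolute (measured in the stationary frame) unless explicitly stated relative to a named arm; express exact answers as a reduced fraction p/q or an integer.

topology: planetary set — G1 12T / G2 18T / G3 48T, arm = carrier (Willis)
row 1 (train locked, turned with arm): all members turn x
row 2 — arm fixed, fixed-axis ratios: sun y, ring −(12/48)·y, arm 0
boundary: total ω_ring = x − (12/48)·y = 0 and total ω_sun = x + y = 1  ⇒  y = 4/5, x = 1/5
row 2 ring = −(12/48)·4/5 = -1/5
totals (row 1 + row 2): sun 1/5 + 4/5 = 1, ring 1/5 + (-1/5) = 0, arm 1/5 + 0 = 1/5
asked cell (row1, ring) = 1/5

row1: w_G1=1/5 w_G3=1/5 w_R=1/5
row2: w_G1=4/5 w_G3=-1/5 w_R=0
total: w_G1=1 w_G3=0 w_R=1/5
asked value: 1/5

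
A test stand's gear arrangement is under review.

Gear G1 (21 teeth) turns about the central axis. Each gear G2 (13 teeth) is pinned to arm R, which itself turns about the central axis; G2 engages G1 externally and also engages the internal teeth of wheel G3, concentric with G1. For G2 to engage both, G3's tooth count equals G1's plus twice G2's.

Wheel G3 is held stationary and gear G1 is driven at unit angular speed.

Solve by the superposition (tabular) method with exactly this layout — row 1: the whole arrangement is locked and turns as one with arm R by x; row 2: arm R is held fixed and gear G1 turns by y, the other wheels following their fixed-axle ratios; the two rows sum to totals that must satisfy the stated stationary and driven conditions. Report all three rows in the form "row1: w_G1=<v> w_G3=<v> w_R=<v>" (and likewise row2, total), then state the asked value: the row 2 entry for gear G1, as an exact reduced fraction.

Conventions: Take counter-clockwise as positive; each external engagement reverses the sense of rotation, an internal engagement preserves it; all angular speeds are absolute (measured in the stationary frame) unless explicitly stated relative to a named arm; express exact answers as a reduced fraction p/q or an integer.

recognized (axles ride arm R): planetary set, 21/13/47 teeth
row 1 (train locked, turned with arm): all members turn x
row 2: sun turns y, ring = −(21/47)·y, arm 0
boundary: total ω_ring = x − (21/47)·y = 0 and total ω_sun = x + y = 1  ⇒  y = 47/68, x = 21/68
row 2 ring = −(21/47)·47/68 = -21/68
totals (row 1 + row 2): sun 21/68 + 47/68 = 1, ring 21/68 + (-21/68) = 0, arm 21/68 + 0 = 21/68
asked cell (row2, sun) = 47/68

row1: w_G1=21/68 w_G3=21/68 w_R=21/68
row2: w_G1=47/68 w_G3=-21/68 w_R=0
total: w_G1=1 w_G3=0 w_R=21/68
asked value: 47/68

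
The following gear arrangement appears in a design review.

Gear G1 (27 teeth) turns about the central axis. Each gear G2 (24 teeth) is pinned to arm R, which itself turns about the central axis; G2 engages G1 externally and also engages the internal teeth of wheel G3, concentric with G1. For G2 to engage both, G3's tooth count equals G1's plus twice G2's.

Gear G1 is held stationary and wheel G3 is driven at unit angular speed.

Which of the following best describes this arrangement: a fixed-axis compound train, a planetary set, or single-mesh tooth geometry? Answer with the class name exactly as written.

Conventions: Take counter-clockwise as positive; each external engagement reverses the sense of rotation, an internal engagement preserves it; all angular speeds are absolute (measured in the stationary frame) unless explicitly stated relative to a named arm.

planetary set

planetary set (27T centre, 24T on arm, 75T internal) — Willis relation
classification: planetary set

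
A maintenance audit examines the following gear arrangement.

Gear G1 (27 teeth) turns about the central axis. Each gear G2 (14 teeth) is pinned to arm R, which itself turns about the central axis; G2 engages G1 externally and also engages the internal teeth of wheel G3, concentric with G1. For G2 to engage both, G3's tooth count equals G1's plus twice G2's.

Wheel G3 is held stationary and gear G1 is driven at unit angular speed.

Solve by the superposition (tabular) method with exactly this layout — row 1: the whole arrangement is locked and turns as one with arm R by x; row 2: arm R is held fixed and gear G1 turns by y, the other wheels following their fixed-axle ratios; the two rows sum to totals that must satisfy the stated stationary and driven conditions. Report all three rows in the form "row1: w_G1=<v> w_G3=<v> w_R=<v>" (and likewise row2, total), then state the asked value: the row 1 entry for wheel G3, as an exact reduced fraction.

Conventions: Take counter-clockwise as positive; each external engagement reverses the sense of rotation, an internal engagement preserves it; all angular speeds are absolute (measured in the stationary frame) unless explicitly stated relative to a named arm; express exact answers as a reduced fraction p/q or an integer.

row1: w_G1=27/82 w_G3=27/82 w_R=27/82
row2: w_G1=55/82 w_G3=-27/82 w_R=0
total: w_G1=1 w_G3=0 w_R=27/82
asked value: 27/82

recognized (axles ride arm R): planetary set, 27/14/55 teeth
row 1 (train locked, turned with arm): all members turn x
row 2: sun turns y, ring = −(27/55)·y, arm 0
boundary: total ω_ring = x − (27/55)·y = 0 and total ω_sun = x + y = 1  ⇒  y = 55/82, x = 27/82
row 2 ring = −(27/55)·55/82 = -27/82
totals (row 1 + row 2): sun 27/82 + 55/82 = 1, ring 27/82 + (-27/82) = 0, arm 27/82 + 0 = 27/82
asked cell (row1, ring) = 27/82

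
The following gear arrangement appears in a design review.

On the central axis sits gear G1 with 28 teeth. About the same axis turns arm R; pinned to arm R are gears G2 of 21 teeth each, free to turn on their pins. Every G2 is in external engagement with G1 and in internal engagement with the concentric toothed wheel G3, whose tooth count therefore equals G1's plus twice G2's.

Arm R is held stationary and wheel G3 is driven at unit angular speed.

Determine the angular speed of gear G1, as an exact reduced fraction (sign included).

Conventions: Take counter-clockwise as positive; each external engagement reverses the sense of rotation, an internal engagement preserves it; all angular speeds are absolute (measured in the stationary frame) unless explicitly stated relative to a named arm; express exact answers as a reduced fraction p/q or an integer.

recognized (axles ride arm R): planetary set, 28/21/70 teeth
ring teeth: 28 + 2·21 = 70
28(ω_sun−ω_arm) = −70(ω_ring−ω_arm),  ω_arm = 0, ω_ring = 1
ω_sun = 0 − (70/28)(1−0) = -5/2
exact speed ratio = -5/2

-5/2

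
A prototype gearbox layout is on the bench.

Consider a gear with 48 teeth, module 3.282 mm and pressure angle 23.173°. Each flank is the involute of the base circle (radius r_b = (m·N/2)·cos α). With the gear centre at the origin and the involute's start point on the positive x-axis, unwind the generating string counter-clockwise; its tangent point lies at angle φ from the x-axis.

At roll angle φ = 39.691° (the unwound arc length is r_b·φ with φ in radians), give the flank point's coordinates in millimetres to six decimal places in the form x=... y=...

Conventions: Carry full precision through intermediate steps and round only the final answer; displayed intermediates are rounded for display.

topology: single-mesh involute geometry — m = 3.282, N = 48
pitch radius r_p = m·N/2 = 3.282·48/2 = 78.768000
base radius r_b = r_p·cos α = 78.768000·cos 23.173° = 72.413067
roll angle φ = 39.691° = 0.69273863 rad
x = r_b·(cos φ + φ·sin φ) = 87.758504
y = r_b·(sin φ − φ·cos φ) = 7.645709

x=87.758504 y=7.645709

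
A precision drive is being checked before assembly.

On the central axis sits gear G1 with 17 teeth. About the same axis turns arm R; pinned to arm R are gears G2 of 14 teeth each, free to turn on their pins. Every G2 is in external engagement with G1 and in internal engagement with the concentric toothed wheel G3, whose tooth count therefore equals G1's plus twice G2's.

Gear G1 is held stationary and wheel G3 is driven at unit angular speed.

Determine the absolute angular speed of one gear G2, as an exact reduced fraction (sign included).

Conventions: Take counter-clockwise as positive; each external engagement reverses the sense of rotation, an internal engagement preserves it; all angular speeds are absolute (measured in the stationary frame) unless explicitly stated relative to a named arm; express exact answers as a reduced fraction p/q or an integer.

45/28

class = planetary set [G3 = 17+2·14 = 45; Willis about the carrier]
ring teeth: 17 + 2·14 = 45
17(ω_sun−ω_arm) = −45(ω_ring−ω_arm),  ω_sun = 0, ω_ring = 1
17(0−ω_arm) = −45(1−ω_arm)  ⇒  62·ω_arm = 45  ⇒  ω_arm = 45/62
sun–planet mesh: 17·(0−45/62) = −14·(ω_p−ω_arm)  ⇒  ω_p−ω_arm = 765/868
ω_p = 45/62 + 765/868 = 45/28
exact speed ratio = 45/28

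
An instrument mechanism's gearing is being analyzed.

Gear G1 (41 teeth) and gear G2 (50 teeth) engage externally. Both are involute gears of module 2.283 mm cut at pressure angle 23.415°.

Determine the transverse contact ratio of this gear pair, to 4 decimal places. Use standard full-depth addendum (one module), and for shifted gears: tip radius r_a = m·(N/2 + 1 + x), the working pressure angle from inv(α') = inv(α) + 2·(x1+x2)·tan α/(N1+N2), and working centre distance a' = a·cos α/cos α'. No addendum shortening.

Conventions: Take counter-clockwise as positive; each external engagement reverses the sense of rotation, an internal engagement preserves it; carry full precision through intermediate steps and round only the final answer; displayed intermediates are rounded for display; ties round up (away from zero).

1.5831

topology: single-mesh involute geometry — m = 2.283, 41T/50T pair
base radii: r_b1 = 42.947426, r_b2 = 52.374909
tip radii: r_a1 = 49.084500, r_a2 = 59.358000
no profile shift: α' = α, a' = a
action lengths: √(r_a1²−r_b1²) = 23.765664, √(r_a2²−r_b2²) = 27.932795
base pitch p_b = π·m·cos α = 6.581625
CR = (23.765664 + 27.932795 − 103.876500·sin 23.41500°)/6.581625 = 1.583069
contact ratio ≈ 1.5831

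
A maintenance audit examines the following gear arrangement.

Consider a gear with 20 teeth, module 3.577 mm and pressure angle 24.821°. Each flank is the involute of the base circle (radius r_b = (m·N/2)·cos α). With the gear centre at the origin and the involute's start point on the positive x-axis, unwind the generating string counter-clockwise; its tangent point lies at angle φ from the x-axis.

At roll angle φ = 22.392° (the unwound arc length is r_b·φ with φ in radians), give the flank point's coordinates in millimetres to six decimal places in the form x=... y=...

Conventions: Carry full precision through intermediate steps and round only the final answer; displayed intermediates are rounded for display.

single-mesh involute tooth geometry (20T wheel at module 3.577)
pitch radius r_p = m·N/2 = 3.577·20/2 = 35.770000
base radius r_b = r_p·cos α = 35.770000·cos 24.821° = 32.465699
roll angle φ = 22.392° = 0.39081413 rad
x = r_b·(cos φ + φ·sin φ) = 34.851164
y = r_b·(sin φ − φ·cos φ) = 0.636160

x=34.851164 y=0.636160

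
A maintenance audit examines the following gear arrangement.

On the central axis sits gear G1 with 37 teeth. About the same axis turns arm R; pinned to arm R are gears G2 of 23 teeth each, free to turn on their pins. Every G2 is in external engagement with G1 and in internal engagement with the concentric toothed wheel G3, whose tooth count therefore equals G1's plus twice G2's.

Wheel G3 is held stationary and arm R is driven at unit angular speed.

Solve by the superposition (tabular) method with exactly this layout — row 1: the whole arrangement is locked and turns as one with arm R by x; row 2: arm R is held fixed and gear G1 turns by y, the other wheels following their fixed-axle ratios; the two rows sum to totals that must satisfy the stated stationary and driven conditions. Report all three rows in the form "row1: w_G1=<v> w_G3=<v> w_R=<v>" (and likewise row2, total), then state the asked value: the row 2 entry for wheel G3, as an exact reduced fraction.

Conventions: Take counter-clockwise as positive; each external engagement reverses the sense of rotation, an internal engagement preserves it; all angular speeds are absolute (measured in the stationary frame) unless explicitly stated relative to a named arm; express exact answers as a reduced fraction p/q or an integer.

topology: planetary set — G1 37T / G2 23T / G3 83T, arm = carrier (Willis)
row 1 (train locked, turned with arm): all members turn x
superposition row 2 [arm held]: sun y, ring −(37/83)·y, arm 0
boundary: total ω_ring = x − (37/83)·y = 0 and total ω_arm = x = 1  ⇒  y = 83/37, x = 1
row 2 ring = −(37/83)·83/37 = -1
totals (row 1 + row 2): sun 1 + 83/37 = 120/37, ring 1 + (-1) = 0, arm 1 + 0 = 1
asked cell (row2, ring) = -1

row1: w_G1=1 w_G3=1 w_R=1
row2: w_G1=83/37 w_G3=-1 w_R=0
total: w_G1=120/37 w_G3=0 w_R=1
asked value: -1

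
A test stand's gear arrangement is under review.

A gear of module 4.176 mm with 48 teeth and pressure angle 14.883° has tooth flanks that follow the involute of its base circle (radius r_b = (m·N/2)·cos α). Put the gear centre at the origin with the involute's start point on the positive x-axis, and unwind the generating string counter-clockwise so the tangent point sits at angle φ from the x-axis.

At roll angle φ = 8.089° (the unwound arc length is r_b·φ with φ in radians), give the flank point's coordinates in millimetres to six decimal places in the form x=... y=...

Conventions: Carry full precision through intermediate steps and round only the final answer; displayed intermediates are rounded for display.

single-mesh involute tooth geometry (48T wheel at module 4.176)
pitch radius r_p = m·N/2 = 4.176·48/2 = 100.224000
base radius r_b = r_p·cos α = 100.224000·cos 14.883° = 96.861718
roll angle φ = 8.089° = 0.14117968 rad
x = r_b·(cos φ + φ·sin φ) = 97.822223
y = r_b·(sin φ − φ·cos φ) = 0.090674

x=97.822223 y=0.090674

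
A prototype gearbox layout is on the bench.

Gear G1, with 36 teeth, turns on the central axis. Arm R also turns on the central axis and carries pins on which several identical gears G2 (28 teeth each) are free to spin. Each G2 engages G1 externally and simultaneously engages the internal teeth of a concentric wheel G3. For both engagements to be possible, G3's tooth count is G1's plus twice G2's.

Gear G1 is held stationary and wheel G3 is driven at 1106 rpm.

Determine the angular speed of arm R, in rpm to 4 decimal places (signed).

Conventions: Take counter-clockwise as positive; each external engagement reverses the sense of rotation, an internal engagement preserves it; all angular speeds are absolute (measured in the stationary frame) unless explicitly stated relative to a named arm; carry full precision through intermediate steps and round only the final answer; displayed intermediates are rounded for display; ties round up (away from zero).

+794.9375 rpm

recognized (axles ride arm R): planetary set, 36/28/92 teeth
normalise by the input: solve with ω_ring = 1, then scale by 1106 rpm
ring teeth: 36 + 2·28 = 92
36(ω_sun−ω_arm) = −92(ω_ring−ω_arm),  ω_sun = 0, ω_ring = 1
36(0−ω_arm) = −92(1−ω_arm)  ⇒  128·ω_arm = 92  ⇒  ω_arm = 23/32
scale: ω_arm = 23/32 × 1106 rpm = +794.9375 rpm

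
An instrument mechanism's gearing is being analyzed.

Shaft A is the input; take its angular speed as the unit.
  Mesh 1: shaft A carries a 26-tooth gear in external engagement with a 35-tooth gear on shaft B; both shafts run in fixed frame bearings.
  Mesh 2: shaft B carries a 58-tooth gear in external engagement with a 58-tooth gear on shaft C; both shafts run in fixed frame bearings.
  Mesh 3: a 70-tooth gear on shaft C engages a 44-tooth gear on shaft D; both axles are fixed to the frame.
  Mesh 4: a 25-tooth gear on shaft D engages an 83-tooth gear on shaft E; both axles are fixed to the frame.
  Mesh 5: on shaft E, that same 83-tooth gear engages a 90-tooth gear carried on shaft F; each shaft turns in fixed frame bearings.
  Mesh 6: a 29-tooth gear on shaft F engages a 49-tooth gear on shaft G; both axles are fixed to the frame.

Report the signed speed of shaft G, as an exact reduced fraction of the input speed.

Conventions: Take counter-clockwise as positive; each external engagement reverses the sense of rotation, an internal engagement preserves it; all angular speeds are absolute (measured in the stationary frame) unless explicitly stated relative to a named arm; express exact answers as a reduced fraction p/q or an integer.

1885/9702

6-mesh fixed-axis compound train (all bearings frame-fixed)
mesh 1 [26T→35T]: |ω|/ω_in = 1×26/35 = 26/35, sense flips to −
mesh 2 [58T→58T]: |ω|/ω_in = (26/35)×58/58 = 26/35, sense flips to +
mesh 3 [70T→44T]: |ω|/ω_in = (26/35)×70/44 = 13/11, sense flips to −
mesh 4 [25T→83T]: |ω|/ω_in = (13/11)×25/83 = 325/913, sense flips to +
mesh 5 [83T→90T]: |ω|/ω_in = (325/913)×83/90 = 65/198, sense flips to −
mesh 6 [29T→49T]: |ω|/ω_in = (65/198)×29/49 = 1885/9702, sense flips to +
signed output speed (× input speed) = 1885/9702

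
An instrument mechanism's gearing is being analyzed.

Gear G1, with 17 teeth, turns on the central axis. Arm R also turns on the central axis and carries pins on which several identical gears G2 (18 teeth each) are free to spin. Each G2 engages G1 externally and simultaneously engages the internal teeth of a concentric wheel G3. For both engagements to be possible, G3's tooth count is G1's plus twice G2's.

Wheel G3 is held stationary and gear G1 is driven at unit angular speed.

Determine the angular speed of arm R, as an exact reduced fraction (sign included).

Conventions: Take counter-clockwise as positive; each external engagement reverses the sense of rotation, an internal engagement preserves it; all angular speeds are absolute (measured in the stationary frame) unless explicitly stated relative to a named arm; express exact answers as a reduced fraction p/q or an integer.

17/70

planetary set (17T centre, 18T on arm, 53T internal) — Willis relation
ring teeth: 17 + 2·18 = 53
17(ω_sun−ω_arm) = −53(ω_ring−ω_arm),  ω_ring = 0, ω_sun = 1
17(1−ω_arm) = −53(0−ω_arm)  ⇒  70·ω_arm = 17  ⇒  ω_arm = 17/70
exact speed ratio = 17/70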